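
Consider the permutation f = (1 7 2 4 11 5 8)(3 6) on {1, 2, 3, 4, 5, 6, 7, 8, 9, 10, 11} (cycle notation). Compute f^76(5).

11

5 lies in the 7-cycle (1 7 2 4 11 5 8).
Powers repeat with period 7 on this cycle, and 76 mod 7 = 6, so f^76(5) = f^6(5).
Advancing 6 steps from 5: 5 → 8 → 1 → 7 → 2 → 4 → 11.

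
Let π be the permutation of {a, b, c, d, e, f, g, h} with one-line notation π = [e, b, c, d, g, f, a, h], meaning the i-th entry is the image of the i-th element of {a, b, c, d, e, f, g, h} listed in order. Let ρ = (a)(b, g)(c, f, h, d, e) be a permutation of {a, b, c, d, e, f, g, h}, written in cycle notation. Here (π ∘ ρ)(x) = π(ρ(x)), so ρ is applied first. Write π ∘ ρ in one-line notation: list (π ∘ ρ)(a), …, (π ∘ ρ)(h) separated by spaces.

e a f g c h b d

(π ∘ ρ)(x) = π(ρ(x)). Computing each image: π(ρ(a)) = π(a) = e, π(ρ(b)) = π(g) = a, π(ρ(c)) = π(f) = f, π(ρ(d)) = π(e) = g, π(ρ(e)) = π(c) = c, π(ρ(f)) = π(h) = h, π(ρ(g)) = π(b) = b, π(ρ(h)) = π(d) = d.
Hence π ∘ ρ = [e a f g c h b d].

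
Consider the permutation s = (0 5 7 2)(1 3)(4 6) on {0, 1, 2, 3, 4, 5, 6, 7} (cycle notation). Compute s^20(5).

5

5 lies in the 4-cycle (0 5 7 2).
Powers repeat with period 4 on this cycle, and 20 mod 4 = 0, so s^20(5) = s^0(5).
So s^20(5) = 5.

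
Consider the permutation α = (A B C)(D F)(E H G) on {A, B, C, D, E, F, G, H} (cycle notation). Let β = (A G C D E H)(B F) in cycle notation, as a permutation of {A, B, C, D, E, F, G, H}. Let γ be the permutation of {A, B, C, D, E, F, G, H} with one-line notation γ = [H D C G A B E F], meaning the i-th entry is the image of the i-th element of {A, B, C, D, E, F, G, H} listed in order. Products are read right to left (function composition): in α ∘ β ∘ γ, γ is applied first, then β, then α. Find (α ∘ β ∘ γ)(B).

H

(α ∘ β ∘ γ)(B) = α(β(γ(B))). γ(B) = D, then β(D) = E, then α(E) = H, so the result is H.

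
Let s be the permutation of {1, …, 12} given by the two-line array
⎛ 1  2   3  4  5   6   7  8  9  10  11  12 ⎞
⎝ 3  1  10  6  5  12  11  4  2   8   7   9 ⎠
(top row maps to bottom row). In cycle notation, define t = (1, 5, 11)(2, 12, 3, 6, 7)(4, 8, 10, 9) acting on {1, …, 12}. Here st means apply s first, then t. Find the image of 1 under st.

(st)(1) = t(s(1)). s(1) = 3, then t(3) = 6. So (st)(1) = 6.

6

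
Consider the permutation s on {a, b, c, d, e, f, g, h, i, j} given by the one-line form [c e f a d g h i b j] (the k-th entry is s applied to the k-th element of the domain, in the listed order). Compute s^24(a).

Tracing a → c → … returns to a after 9 steps, so a lies in a 9-cycle (a c f g h i b e d).
On a 9-cycle, s^9 is the identity, so s^24 = s^6 there (24 ≡ 6 mod 9).
Stepping 6 places around the cycle: a → c → f → g → h → i → b.

b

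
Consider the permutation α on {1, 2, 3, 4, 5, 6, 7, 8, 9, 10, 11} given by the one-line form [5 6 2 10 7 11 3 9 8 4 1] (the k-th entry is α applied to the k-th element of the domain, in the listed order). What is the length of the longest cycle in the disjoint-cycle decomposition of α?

7

Decomposing into disjoint cycles gives (1 5 7 3 2 6 11)(4 10)(8 9); the longest has length 7.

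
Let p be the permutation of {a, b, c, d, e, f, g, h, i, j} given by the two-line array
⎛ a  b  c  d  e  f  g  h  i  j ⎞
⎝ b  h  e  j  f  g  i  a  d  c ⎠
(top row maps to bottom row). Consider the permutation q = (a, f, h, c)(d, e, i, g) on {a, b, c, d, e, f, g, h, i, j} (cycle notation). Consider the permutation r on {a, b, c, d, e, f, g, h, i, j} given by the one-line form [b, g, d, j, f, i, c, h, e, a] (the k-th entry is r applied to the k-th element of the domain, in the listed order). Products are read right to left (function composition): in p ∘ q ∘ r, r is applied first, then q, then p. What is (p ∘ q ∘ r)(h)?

Apply the permutations in order: r(h) = h, then q(h) = c, then p(c) = e. So (p ∘ q ∘ r)(h) = e.

e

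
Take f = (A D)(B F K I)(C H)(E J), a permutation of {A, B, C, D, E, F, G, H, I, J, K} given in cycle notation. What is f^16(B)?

B lies in the 4-cycle (B F K I).
Powers repeat with period 4 on this cycle, and 16 mod 4 = 0, so f^16(B) = f^0(B).
So f^16(B) = B.

B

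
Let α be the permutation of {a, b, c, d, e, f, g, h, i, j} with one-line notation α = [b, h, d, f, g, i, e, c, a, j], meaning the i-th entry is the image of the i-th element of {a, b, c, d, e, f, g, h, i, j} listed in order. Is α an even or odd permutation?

odd

In disjoint-cycle form the cycle lengths are 7, 2, 1.
A cycle is odd iff its length is even; α has 1 even-length cycle, so sgn(α) = (−1)^1 and α is odd.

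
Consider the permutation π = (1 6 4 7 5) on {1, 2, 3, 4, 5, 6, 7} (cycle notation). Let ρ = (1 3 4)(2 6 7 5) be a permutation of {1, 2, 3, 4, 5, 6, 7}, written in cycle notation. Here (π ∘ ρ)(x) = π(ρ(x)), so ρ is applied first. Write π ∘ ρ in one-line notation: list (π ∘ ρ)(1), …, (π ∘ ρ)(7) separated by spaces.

Chase each element through ρ then π: 1 → 3 → 3; 2 → 6 → 4; 3 → 4 → 7; 4 → 1 → 6; 5 → 2 → 2; 6 → 7 → 5; 7 → 5 → 1.
So π ∘ ρ in one-line form is 3 4 7 6 2 5 1.

3 4 7 6 2 5 1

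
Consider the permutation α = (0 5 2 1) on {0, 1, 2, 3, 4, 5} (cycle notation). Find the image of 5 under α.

In the cycle (0 5 2 1), 5 is followed by 2, so α(5) = 2.

2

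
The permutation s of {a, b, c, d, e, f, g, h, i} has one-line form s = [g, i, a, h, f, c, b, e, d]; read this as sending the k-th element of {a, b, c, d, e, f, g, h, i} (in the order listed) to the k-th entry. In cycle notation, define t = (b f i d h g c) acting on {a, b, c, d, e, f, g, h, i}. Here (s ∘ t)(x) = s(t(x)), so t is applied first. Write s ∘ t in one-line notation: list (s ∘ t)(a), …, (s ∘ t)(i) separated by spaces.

Chase each element through t then s: a → a → g; b → f → c; c → b → i; d → h → e; e → e → f; f → i → d; g → c → a; h → g → b; i → d → h.
So s ∘ t in one-line form is g c i e f d a b h.

g c i e f d a b h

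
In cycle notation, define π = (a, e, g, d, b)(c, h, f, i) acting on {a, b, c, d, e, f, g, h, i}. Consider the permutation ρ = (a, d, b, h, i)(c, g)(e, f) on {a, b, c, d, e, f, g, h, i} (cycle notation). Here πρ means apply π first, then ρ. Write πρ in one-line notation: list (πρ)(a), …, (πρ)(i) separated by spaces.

Chase each element through π then ρ: a → e → f; b → a → d; c → h → i; d → b → h; e → g → c; f → i → a; g → d → b; h → f → e; i → c → g.
Collecting the images, πρ = [f d i h c a b e g].

f d i h c a b e g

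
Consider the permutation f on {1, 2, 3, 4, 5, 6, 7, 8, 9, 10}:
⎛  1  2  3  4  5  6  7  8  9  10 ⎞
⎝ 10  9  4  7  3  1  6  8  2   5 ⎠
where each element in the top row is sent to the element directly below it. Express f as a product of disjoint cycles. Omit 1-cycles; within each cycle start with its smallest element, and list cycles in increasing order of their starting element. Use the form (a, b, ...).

(1, 10, 5, 3, 4, 7, 6)(2, 9)

From 1: 1 → 10 → 5 → 3 → 4 → 7 → 6 → 1, closing the cycle (1, 10, 5, 3, 4, 7, 6).
Repeating from the next unused element and collecting all non-trivial cycles gives (1, 10, 5, 3, 4, 7, 6)(2, 9).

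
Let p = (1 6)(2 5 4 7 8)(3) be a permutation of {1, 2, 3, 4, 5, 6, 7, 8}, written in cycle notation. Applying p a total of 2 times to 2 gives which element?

4

2 lies in the 5-cycle (2 5 4 7 8).
Stepping 2 places around the cycle: 2 → 5 → 4.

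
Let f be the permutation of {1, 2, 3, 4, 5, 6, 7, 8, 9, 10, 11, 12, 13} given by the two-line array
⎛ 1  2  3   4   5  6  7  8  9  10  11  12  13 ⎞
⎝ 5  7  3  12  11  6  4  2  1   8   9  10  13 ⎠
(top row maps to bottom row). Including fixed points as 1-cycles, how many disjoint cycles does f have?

5

The cycle decomposition is (1 5 11 9)(2 7 4 12 10 8)(3)(6)(13), which has 5 cycles (counting 1-cycles).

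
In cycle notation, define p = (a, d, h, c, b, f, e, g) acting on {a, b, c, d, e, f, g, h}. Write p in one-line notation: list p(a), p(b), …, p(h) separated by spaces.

d f b h g e a c

Image by image: a→d, b→f, c→b, d→h, e→g, f→e, g→a, h→c.
Listing these in domain order gives d f b h g e a c.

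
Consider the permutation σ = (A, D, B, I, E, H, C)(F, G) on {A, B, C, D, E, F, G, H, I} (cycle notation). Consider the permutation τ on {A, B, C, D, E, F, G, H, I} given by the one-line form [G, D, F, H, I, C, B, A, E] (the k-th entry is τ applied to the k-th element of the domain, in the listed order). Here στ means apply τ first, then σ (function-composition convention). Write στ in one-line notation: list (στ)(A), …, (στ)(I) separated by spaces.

F B G C E A I D H

Chase each element through τ then σ: A → G → F; B → D → B; C → F → G; D → H → C; E → I → E; F → C → A; G → B → I; H → A → D; I → E → H.
Collecting the images, στ = [F B G C E A I D H].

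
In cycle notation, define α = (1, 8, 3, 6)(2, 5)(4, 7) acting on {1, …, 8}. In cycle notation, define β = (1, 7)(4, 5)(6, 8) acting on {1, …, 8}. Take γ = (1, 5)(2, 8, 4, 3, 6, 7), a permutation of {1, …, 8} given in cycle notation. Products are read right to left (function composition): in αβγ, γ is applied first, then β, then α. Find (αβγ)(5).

4

Chase 5: γ(5) = 1; β(1) = 7; α(7) = 4. Hence (αβγ)(5) = 4.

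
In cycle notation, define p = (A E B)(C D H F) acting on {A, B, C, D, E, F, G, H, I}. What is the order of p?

The cycle type of p is (4, 3, 1, 1).
The order is lcm(4, 3) = 12.

12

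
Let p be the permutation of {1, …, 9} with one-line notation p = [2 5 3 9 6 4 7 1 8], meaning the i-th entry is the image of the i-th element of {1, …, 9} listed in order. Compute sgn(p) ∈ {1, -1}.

1

In disjoint-cycle form the cycle lengths are 7, 1, 1.
A cycle of length ℓ contributes ℓ−1 transpositions, so p is a product of 6 transpositions — even.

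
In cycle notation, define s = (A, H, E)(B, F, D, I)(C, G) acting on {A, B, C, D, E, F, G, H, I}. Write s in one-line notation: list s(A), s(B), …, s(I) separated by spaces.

Reading each image from the cycles: A↦H, B↦F, C↦G, D↦I, E↦A, F↦D, G↦C, H↦E, I↦B.
So the one-line form is H F G I A D C E B.

H F G I A D C E B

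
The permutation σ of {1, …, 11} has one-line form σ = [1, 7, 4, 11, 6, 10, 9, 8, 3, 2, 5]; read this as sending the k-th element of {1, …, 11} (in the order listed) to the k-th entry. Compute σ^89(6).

5

Tracing 6 → 10 → … returns to 6 after 9 steps, so 6 lies in a 9-cycle (2, 7, 9, 3, 4, 11, 5, 6, 10).
Powers repeat with period 9 on this cycle, and 89 mod 9 = 8, so σ^89(6) = σ^8(6).
Advancing 8 steps from 6: 6 → 10 → 2 → 7 → 9 → 3 → 4 → 11 → 5.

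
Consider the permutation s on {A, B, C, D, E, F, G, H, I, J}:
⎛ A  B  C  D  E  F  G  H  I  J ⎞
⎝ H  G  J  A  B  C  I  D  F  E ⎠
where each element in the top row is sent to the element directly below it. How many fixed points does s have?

0

No element satisfies s(x) = x, so there are 0 fixed points.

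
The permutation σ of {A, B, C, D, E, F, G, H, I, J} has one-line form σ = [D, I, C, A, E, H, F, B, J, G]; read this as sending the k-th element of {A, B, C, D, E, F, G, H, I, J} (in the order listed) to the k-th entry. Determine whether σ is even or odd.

even

In disjoint-cycle form the cycle lengths are 6, 2, 1, 1.
A cycle is odd iff its length is even; σ has 2 even-length cycles, so sgn(σ) = (−1)^2 and σ is even.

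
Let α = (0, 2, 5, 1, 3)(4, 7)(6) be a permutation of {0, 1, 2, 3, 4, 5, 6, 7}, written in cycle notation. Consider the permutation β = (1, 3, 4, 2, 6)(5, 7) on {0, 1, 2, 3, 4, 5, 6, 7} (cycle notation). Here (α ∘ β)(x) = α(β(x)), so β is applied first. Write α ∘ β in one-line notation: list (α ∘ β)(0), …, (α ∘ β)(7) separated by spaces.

2 0 6 7 5 4 3 1

(α ∘ β)(x) = α(β(x)). Computing each image: α(β(0)) = α(0) = 2, α(β(1)) = α(3) = 0, α(β(2)) = α(6) = 6, α(β(3)) = α(4) = 7, α(β(4)) = α(2) = 5, α(β(5)) = α(7) = 4, α(β(6)) = α(1) = 3, α(β(7)) = α(5) = 1.
Hence α ∘ β = [2 0 6 7 5 4 3 1].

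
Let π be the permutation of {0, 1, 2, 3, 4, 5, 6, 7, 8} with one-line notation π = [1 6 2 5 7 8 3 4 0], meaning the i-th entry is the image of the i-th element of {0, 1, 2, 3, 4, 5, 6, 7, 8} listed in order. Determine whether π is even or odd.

In disjoint-cycle form the cycle lengths are 6, 2, 1.
A cycle is odd iff its length is even; π has 2 even-length cycles, so sgn(π) = (−1)^2 and π is even.

even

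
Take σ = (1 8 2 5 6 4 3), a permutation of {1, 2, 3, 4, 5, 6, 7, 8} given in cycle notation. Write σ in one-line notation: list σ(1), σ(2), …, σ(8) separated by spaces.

Image by image: 1→8, 2→5, 3→1, 4→3, 5→6, 6→4, 7→7, 8→2.
So the one-line form is 8 5 1 3 6 4 7 2.

8 5 1 3 6 4 7 2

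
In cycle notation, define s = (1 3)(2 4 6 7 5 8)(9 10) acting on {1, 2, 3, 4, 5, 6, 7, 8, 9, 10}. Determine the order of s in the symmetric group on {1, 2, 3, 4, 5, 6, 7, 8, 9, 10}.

The cycle type of s is (6, 2, 2).
Since disjoint cycles commute, ord(s) = lcm(6, 2, 2) = 6.

6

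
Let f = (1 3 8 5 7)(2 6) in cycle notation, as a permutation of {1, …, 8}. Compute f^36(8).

8 lies in the 5-cycle (1 3 8 5 7).
On a 5-cycle, f^5 is the identity, so f^36 = f^1 there (36 ≡ 1 mod 5).
Stepping 1 place around the cycle: 8 → 5.

5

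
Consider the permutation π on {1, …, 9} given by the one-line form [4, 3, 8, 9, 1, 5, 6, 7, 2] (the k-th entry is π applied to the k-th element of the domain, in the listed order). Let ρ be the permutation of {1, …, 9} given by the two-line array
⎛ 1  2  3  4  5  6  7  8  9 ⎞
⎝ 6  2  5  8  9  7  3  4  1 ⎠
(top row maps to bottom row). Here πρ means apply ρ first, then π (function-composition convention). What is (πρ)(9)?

(πρ)(9) = π(ρ(9)). ρ(9) = 1, then π(1) = 4. So (πρ)(9) = 4.

4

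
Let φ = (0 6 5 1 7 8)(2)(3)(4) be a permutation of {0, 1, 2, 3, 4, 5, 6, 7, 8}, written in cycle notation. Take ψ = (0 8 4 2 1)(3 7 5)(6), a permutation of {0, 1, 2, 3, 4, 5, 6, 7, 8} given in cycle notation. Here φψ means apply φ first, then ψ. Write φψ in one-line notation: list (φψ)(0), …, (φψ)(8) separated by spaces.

Chase each element through φ then ψ: 0 → 6 → 6; 1 → 7 → 5; 2 → 2 → 1; 3 → 3 → 7; 4 → 4 → 2; 5 → 1 → 0; 6 → 5 → 3; 7 → 8 → 4; 8 → 0 → 8.
So φψ in one-line form is 6 5 1 7 2 0 3 4 8.

6 5 1 7 2 0 3 4 8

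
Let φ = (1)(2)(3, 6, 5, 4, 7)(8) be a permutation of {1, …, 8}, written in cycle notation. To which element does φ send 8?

The 1-cycle (8) fixes 8, so φ(8) = 8.

8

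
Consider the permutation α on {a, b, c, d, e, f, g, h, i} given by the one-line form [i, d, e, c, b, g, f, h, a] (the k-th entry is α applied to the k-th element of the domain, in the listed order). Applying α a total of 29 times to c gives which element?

Tracing c → e → … returns to c after 4 steps, so c lies in a 4-cycle (b, d, c, e).
Powers repeat with period 4 on this cycle, and 29 mod 4 = 1, so α^29(c) = α^1(c).
Stepping 1 place around the cycle: c → e.

e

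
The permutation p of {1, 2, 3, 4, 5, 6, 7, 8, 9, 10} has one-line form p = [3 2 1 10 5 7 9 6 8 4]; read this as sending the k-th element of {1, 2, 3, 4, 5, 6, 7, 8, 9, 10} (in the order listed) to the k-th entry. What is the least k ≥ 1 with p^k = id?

Writing p as disjoint cycles, the cycle lengths are 4, 2, 2, 1, 1.
The order of p is the least common multiple of its cycle lengths: lcm(4, 2, 2) = 4.

4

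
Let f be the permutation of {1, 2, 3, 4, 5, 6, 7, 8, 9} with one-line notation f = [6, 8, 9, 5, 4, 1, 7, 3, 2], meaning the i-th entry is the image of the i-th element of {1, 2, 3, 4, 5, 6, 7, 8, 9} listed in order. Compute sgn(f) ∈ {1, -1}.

-1

In disjoint-cycle form the cycle lengths are 4, 2, 2, 1.
A cycle is odd iff its length is even; f has 3 even-length cycles, so sgn(f) = (−1)^3 and f is odd.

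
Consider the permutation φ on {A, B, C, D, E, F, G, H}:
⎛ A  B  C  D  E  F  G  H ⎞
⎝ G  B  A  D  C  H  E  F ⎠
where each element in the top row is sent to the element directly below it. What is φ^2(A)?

Tracing A → G → … returns to A after 4 steps, so A lies in a 4-cycle (A, G, E, C).
Advancing 2 steps from A: A → G → E.

E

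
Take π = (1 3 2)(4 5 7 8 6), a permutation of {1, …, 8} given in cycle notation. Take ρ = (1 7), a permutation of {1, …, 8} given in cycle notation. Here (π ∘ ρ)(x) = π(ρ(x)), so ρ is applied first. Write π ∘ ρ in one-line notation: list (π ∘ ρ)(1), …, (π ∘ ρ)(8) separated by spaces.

For each element, apply ρ then π: 1 → 7 → 8; 2 → 2 → 1; 3 → 3 → 2; 4 → 4 → 5; 5 → 5 → 7; 6 → 6 → 4; 7 → 1 → 3; 8 → 8 → 6.
Collecting the images, π ∘ ρ = [8 1 2 5 7 4 3 6].

8 1 2 5 7 4 3 6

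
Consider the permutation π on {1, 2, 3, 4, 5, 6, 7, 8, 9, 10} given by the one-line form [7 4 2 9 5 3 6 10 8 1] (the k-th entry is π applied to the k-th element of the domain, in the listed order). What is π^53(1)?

10

Tracing 1 → 7 → … returns to 1 after 9 steps, so 1 lies in a 9-cycle (1, 7, 6, 3, 2, 4, 9, 8, 10).
Powers repeat with period 9 on this cycle, and 53 mod 9 = 8, so π^53(1) = π^8(1).
Stepping 8 places around the cycle: 1 → 7 → 6 → 3 → 2 → 4 → 9 → 8 → 10.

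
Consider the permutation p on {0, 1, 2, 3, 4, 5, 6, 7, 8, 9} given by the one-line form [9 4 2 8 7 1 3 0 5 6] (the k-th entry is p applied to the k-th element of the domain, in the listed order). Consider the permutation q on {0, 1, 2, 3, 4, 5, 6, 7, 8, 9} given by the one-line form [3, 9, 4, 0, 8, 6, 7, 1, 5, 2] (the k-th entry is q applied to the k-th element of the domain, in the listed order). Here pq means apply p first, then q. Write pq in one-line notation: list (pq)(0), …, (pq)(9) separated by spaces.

2 8 4 5 1 9 0 3 6 7

(pq)(x) = q(p(x)). Computing each image: q(p(0)) = q(9) = 2, q(p(1)) = q(4) = 8, q(p(2)) = q(2) = 4, q(p(3)) = q(8) = 5, q(p(4)) = q(7) = 1, q(p(5)) = q(1) = 9, q(p(6)) = q(3) = 0, q(p(7)) = q(0) = 3, q(p(8)) = q(5) = 6, q(p(9)) = q(6) = 7.
Hence pq = [2 8 4 5 1 9 0 3 6 7].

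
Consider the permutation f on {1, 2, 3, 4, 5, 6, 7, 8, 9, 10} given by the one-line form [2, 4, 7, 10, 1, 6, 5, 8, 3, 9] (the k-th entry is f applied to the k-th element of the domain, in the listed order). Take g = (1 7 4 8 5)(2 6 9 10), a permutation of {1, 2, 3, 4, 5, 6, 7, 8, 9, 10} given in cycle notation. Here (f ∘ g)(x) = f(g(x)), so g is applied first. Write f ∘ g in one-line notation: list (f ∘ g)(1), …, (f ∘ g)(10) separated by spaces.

Chase each element through g then f: 1 → 7 → 5; 2 → 6 → 6; 3 → 3 → 7; 4 → 8 → 8; 5 → 1 → 2; 6 → 9 → 3; 7 → 4 → 10; 8 → 5 → 1; 9 → 10 → 9; 10 → 2 → 4.
So f ∘ g in one-line form is 5 6 7 8 2 3 10 1 9 4.

5 6 7 8 2 3 10 1 9 4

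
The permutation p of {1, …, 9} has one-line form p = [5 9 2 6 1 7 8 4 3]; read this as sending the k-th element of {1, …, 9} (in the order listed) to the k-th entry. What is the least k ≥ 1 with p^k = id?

Decomposing into disjoint cycles gives cycle lengths 4, 3, 2.
Since disjoint cycles commute, ord(p) = lcm(4, 3, 2) = 12.

12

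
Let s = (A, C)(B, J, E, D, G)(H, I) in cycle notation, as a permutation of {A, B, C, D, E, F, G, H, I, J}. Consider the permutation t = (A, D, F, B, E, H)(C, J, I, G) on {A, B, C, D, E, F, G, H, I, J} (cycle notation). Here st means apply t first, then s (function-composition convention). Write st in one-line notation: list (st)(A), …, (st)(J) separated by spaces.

For each element, apply t then s: A → D → G; B → E → D; C → J → E; D → F → F; E → H → I; F → B → J; G → C → A; H → A → C; I → G → B; J → I → H.
So st in one-line form is G D E F I J A C B H.

G D E F I J A C B H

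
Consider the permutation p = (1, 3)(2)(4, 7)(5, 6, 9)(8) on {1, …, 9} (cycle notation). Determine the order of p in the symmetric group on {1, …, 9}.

6

The cycle type of p is (3, 2, 2, 1, 1).
The order of p is the least common multiple of its cycle lengths: lcm(3, 2, 2) = 6.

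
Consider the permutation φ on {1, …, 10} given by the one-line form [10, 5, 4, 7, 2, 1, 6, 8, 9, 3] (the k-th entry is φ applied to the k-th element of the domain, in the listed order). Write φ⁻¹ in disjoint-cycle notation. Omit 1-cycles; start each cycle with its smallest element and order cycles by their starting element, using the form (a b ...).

(1 6 7 4 3 10)(2 5)

The cycle decomposition of φ is (1 10 3 4 7 6)(2 5).
The inverse reverses every cycle; in canonical form, φ⁻¹ = (1 6 7 4 3 10)(2 5).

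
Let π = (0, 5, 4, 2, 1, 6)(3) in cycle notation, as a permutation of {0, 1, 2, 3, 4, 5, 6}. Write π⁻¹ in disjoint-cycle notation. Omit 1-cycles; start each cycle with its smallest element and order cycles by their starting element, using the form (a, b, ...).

If π sends a → b within a cycle, π⁻¹ sends b → a; equivalently, reverse each cycle.
Reversing each cycle of π and rotating so the smallest element leads gives (0, 6, 1, 2, 4, 5).

(0, 6, 1, 2, 4, 5)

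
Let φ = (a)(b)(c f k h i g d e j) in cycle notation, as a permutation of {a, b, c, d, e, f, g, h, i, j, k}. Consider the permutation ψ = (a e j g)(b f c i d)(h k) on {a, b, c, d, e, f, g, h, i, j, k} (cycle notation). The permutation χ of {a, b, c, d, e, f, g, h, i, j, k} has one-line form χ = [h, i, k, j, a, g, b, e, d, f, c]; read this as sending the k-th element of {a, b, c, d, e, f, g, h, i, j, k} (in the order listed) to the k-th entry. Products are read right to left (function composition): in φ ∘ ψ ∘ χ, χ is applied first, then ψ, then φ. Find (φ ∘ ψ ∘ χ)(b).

(φ ∘ ψ ∘ χ)(b) = φ(ψ(χ(b))). χ(b) = i, then ψ(i) = d, then φ(d) = e, so the result is e.

e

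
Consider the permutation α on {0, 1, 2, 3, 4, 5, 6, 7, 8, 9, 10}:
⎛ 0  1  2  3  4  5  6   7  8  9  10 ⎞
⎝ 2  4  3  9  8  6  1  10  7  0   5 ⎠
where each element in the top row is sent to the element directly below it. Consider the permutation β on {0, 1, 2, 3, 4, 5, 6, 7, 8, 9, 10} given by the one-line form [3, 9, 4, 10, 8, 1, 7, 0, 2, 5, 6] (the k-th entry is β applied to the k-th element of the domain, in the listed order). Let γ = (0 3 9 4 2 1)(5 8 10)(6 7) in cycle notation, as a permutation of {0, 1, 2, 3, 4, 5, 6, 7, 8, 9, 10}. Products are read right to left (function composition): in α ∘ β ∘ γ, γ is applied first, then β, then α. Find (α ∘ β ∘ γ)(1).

9

Chase 1: γ(1) = 0; β(0) = 3; α(3) = 9. Hence (α ∘ β ∘ γ)(1) = 9.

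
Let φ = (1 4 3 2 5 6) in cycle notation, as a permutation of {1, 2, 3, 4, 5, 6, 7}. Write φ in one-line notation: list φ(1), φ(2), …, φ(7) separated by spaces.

Each element maps to the next entry in its cycle (wrapping to the front): 1↦4, 2↦5, 3↦2, 4↦3, 5↦6, 6↦1, 7↦7.
So the one-line form is 4 5 2 3 6 1 7.

4 5 2 3 6 1 7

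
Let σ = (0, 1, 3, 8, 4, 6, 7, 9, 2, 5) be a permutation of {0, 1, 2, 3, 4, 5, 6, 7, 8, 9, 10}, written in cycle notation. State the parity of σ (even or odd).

The cycle lengths are 10, 1.
A cycle is odd iff its length is even; σ has 1 even-length cycle, so sgn(σ) = (−1)^1 and σ is odd.

odd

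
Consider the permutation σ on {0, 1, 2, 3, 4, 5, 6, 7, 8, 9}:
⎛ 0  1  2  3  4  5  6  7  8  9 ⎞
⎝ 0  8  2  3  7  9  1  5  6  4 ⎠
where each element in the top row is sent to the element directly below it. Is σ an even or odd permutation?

In disjoint-cycle form the cycle lengths are 4, 3, 1, 1, 1.
A cycle of length ℓ contributes ℓ−1 transpositions, so σ is a product of 3 + 2 = 5 transpositions — odd.

odd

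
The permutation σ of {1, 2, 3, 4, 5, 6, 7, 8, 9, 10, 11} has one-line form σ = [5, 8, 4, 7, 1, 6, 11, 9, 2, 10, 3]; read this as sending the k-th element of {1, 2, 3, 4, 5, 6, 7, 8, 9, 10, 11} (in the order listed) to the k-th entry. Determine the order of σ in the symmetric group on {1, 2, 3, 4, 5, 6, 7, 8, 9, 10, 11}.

12

The disjoint-cycle form of σ has cycle lengths 4, 3, 2, 1, 1.
Since disjoint cycles commute, ord(σ) = lcm(4, 3, 2) = 12.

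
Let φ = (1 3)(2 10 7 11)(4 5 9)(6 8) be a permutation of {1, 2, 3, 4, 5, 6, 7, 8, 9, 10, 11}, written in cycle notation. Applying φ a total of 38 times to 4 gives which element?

4 lies in the 3-cycle (4 5 9).
Powers repeat with period 3 on this cycle, and 38 mod 3 = 2, so φ^38(4) = φ^2(4).
Stepping 2 places around the cycle: 4 → 5 → 9.

9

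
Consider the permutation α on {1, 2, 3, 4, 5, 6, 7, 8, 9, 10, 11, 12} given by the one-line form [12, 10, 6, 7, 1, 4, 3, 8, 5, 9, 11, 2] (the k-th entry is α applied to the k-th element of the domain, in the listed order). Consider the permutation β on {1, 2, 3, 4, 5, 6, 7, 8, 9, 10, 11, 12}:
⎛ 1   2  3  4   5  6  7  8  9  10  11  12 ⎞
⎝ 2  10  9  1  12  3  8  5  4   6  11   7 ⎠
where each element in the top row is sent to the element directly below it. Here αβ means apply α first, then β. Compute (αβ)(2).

6

First apply α: α(2) = 10, then β(10) = 6. Thus (αβ)(2) = 6.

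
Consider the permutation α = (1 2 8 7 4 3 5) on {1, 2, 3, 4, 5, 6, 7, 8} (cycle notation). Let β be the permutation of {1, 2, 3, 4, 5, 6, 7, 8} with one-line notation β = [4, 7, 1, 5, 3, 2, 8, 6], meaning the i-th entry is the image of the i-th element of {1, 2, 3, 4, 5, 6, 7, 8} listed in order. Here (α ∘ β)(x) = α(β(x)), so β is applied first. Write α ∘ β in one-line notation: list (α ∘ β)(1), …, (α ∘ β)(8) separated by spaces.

3 4 2 1 5 8 7 6

Chase each element through β then α: 1 → 4 → 3; 2 → 7 → 4; 3 → 1 → 2; 4 → 5 → 1; 5 → 3 → 5; 6 → 2 → 8; 7 → 8 → 7; 8 → 6 → 6.
Collecting the images, α ∘ β = [3 4 2 1 5 8 7 6].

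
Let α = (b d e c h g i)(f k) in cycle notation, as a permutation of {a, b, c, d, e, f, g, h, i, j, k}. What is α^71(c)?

h

c lies in the 7-cycle (b d e c h g i).
On a 7-cycle, α^7 is the identity, so α^71 = α^1 there (71 ≡ 1 mod 7).
Advancing 1 step from c: c → h.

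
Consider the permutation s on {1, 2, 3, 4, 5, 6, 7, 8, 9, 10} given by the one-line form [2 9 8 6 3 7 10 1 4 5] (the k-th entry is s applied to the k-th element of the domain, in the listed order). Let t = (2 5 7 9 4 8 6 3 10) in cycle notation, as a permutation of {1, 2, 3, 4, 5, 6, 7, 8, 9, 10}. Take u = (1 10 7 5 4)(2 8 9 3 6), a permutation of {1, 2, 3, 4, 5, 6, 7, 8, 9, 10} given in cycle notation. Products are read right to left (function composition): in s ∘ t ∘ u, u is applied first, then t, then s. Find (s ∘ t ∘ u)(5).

1

(s ∘ t ∘ u)(5) = s(t(u(5))). u(5) = 4, then t(4) = 8, then s(8) = 1, so the result is 1.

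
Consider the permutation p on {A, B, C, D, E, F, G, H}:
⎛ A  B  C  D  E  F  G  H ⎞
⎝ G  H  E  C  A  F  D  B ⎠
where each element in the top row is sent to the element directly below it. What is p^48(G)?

E

Tracing G → D → … returns to G after 5 steps, so G lies in a 5-cycle (A, G, D, C, E).
Powers repeat with period 5 on this cycle, and 48 mod 5 = 3, so p^48(G) = p^3(G).
Stepping 3 places around the cycle: G → D → C → E.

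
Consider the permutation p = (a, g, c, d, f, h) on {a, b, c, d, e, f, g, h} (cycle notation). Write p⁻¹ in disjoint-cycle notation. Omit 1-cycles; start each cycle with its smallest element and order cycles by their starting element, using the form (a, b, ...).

(a, h, f, d, c, g)

The inverse reverses each cycle.
Reversing each cycle of p and rotating so the smallest element leads gives (a, h, f, d, c, g).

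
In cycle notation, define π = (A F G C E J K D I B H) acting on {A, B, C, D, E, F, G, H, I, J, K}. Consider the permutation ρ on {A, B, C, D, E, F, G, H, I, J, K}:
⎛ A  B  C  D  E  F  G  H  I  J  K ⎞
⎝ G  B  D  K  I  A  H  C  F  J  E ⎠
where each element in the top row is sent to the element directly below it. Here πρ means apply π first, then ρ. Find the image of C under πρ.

π(C) = E, then ρ(E) = I; composing gives (πρ)(C) = I.

I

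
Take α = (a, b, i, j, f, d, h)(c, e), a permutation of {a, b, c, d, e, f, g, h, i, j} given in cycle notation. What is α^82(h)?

f

h lies in the 7-cycle (a, b, i, j, f, d, h).
On a 7-cycle, α^7 is the identity, so α^82 = α^5 there (82 ≡ 5 mod 7).
Stepping 5 places around the cycle: h → a → b → i → j → f.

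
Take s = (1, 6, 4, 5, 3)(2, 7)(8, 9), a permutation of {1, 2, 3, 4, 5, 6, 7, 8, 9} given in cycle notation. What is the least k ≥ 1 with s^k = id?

10

The disjoint cycles have lengths 5, 2, 2.
The order is lcm(5, 2, 2) = 10.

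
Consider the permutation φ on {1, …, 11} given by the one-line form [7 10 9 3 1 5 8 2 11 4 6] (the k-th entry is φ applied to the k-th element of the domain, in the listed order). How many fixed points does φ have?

0

No element satisfies φ(x) = x, so there are 0 fixed points.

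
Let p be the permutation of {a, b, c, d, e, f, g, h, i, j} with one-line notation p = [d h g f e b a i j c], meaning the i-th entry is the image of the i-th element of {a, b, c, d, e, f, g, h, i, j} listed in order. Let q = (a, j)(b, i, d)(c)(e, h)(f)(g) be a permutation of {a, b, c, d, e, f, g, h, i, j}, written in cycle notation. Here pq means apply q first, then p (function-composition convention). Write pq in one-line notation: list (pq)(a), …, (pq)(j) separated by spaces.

(pq)(x) = p(q(x)). Computing each image: p(q(a)) = p(j) = c, p(q(b)) = p(i) = j, p(q(c)) = p(c) = g, p(q(d)) = p(b) = h, p(q(e)) = p(h) = i, p(q(f)) = p(f) = b, p(q(g)) = p(g) = a, p(q(h)) = p(e) = e, p(q(i)) = p(d) = f, p(q(j)) = p(a) = d.
Hence pq = [c j g h i b a e f d].

c j g h i b a e f d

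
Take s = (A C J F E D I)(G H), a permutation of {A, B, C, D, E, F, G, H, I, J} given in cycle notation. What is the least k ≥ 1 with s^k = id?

The disjoint cycles have lengths 7, 2, 1.
Since disjoint cycles commute, ord(s) = lcm(7, 2) = 14.

14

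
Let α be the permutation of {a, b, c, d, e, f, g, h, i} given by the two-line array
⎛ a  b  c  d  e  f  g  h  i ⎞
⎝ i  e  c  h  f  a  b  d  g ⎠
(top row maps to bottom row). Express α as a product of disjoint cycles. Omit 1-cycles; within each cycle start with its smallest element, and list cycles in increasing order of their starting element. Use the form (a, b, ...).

(a, i, g, b, e, f)(d, h)

Start at a and follow images: a → i → g → b → e → f → a, giving the cycle (a, i, g, b, e, f).
Continuing from each remaining unvisited element yields (a, i, g, b, e, f)(d, h).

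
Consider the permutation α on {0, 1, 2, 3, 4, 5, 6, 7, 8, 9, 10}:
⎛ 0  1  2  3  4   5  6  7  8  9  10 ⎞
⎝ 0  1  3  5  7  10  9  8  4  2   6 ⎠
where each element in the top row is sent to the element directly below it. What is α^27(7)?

Tracing 7 → 8 → … returns to 7 after 3 steps, so 7 lies in a 3-cycle (4 7 8).
Since the cycle has length 3, α^27 acts on it the same as α^0 (27 mod 3 = 0).
So α^27(7) = 7.

7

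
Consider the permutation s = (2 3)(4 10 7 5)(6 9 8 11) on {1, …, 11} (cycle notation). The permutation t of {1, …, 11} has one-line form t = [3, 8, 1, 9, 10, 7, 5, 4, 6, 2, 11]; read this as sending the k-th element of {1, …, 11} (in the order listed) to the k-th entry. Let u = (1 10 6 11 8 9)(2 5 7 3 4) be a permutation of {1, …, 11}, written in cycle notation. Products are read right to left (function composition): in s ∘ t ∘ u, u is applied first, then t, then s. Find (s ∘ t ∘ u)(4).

11

Chase 4: u(4) = 2; t(2) = 8; s(8) = 11. Hence (s ∘ t ∘ u)(4) = 11.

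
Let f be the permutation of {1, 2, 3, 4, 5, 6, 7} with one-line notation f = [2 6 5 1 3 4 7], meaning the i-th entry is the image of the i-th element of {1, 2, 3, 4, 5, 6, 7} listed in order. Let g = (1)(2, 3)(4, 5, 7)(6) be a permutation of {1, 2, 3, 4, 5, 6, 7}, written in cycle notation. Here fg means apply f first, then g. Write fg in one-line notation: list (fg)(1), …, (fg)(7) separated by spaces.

Chase each element through f then g: 1 → 2 → 3; 2 → 6 → 6; 3 → 5 → 7; 4 → 1 → 1; 5 → 3 → 2; 6 → 4 → 5; 7 → 7 → 4.
Collecting the images, fg = [3 6 7 1 2 5 4].

3 6 7 1 2 5 4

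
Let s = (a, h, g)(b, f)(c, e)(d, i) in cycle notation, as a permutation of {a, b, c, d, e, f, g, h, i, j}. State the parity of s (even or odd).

odd

The cycle lengths are 3, 2, 2, 2, 1.
A cycle is odd iff its length is even; s has 3 even-length cycles, so sgn(s) = (−1)^3 and s is odd.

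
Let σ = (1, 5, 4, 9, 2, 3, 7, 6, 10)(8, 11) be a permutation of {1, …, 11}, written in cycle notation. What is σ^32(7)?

7 lies in the 9-cycle (1, 5, 4, 9, 2, 3, 7, 6, 10).
Powers repeat with period 9 on this cycle, and 32 mod 9 = 5, so σ^32(7) = σ^5(7).
Advancing 5 steps from 7: 7 → 6 → 10 → 1 → 5 → 4.

4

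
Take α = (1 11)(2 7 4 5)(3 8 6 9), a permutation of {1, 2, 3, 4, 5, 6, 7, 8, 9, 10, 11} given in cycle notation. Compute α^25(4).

5

4 lies in the 4-cycle (2 7 4 5).
Powers repeat with period 4 on this cycle, and 25 mod 4 = 1, so α^25(4) = α^1(4).
Stepping 1 place around the cycle: 4 → 5.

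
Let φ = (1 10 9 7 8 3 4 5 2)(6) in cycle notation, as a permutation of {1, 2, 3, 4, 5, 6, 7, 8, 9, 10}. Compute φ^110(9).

8

9 lies in the 9-cycle (1 10 9 7 8 3 4 5 2).
Powers repeat with period 9 on this cycle, and 110 mod 9 = 2, so φ^110(9) = φ^2(9).
Stepping 2 places around the cycle: 9 → 7 → 8.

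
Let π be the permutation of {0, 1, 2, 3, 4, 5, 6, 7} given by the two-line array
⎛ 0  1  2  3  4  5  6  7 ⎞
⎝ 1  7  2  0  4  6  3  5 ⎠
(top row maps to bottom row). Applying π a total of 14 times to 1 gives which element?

Tracing 1 → 7 → … returns to 1 after 6 steps, so 1 lies in a 6-cycle (0, 1, 7, 5, 6, 3).
Since the cycle has length 6, π^14 acts on it the same as π^2 (14 mod 6 = 2).
Advancing 2 steps from 1: 1 → 7 → 5.

5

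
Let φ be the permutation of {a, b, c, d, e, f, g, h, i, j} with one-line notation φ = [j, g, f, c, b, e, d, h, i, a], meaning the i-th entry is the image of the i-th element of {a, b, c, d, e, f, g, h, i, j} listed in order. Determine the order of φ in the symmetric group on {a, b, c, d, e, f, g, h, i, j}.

6

Decomposing into disjoint cycles gives cycle lengths 6, 2, 1, 1.
The order is lcm(6, 2) = 6.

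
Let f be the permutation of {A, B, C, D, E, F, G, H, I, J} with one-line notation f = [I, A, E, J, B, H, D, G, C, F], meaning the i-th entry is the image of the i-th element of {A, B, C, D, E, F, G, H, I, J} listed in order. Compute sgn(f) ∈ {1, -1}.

1

In disjoint-cycle form the cycle lengths are 5, 5.
A cycle of length ℓ contributes ℓ−1 transpositions, so f is a product of 4 + 4 = 8 transpositions — even.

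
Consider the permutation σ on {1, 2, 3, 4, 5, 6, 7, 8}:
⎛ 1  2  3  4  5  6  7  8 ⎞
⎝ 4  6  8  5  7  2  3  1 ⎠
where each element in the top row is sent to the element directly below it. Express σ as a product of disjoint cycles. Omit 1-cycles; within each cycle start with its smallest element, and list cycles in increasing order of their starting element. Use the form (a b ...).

(1 4 5 7 3 8)(2 6)

From 1: 1 → 4 → 5 → 7 → 3 → 8 → 1, closing the cycle (1 4 5 7 3 8).
Repeating from the next unused element and collecting all non-trivial cycles gives (1 4 5 7 3 8)(2 6).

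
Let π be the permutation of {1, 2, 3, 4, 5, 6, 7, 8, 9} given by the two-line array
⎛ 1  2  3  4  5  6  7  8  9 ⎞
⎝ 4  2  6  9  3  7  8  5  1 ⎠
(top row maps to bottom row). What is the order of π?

The disjoint-cycle form of π has cycle lengths 5, 3, 1.
The order of π is the least common multiple of its cycle lengths: lcm(5, 3) = 15.

15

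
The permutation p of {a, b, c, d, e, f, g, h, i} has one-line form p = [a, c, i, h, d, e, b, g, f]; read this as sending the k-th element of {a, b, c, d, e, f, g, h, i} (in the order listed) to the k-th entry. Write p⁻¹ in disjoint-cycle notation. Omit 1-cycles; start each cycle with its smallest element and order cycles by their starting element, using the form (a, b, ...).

First write p in disjoint cycles: (b, c, i, f, e, d, h, g).
The inverse reverses every cycle; in canonical form, p⁻¹ = (b, g, h, d, e, f, i, c).

(b, g, h, d, e, f, i, c)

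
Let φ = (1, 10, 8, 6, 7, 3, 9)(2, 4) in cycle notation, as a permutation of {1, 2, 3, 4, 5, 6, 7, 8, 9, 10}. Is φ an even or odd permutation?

odd

The cycle lengths are 7, 2, 1.
A cycle of length ℓ contributes ℓ−1 transpositions, so φ is a product of 6 + 1 = 7 transpositions — odd.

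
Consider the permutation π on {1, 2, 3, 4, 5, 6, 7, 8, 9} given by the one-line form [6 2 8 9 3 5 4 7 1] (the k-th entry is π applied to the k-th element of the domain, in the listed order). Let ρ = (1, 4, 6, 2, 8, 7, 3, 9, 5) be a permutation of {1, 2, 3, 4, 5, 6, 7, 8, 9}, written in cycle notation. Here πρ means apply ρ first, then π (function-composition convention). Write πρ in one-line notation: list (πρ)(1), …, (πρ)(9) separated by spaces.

(πρ)(x) = π(ρ(x)). Computing each image: π(ρ(1)) = π(4) = 9, π(ρ(2)) = π(8) = 7, π(ρ(3)) = π(9) = 1, π(ρ(4)) = π(6) = 5, π(ρ(5)) = π(1) = 6, π(ρ(6)) = π(2) = 2, π(ρ(7)) = π(3) = 8, π(ρ(8)) = π(7) = 4, π(ρ(9)) = π(5) = 3.
Hence πρ = [9 7 1 5 6 2 8 4 3].

9 7 1 5 6 2 8 4 3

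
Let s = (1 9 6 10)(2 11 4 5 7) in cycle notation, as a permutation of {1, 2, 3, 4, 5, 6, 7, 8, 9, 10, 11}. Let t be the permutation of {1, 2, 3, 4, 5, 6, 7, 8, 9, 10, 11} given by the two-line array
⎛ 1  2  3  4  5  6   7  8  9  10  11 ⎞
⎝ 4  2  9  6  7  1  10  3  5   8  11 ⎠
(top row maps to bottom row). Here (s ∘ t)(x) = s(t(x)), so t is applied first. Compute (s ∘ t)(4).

10

t(4) = 6, then s(6) = 10; composing gives (s ∘ t)(4) = 10.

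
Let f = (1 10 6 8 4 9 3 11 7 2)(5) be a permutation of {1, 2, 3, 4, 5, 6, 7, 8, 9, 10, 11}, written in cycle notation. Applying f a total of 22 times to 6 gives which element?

4

6 lies in the 10-cycle (1 10 6 8 4 9 3 11 7 2).
On a 10-cycle, f^10 is the identity, so f^22 = f^2 there (22 ≡ 2 mod 10).
Advancing 2 steps from 6: 6 → 8 → 4.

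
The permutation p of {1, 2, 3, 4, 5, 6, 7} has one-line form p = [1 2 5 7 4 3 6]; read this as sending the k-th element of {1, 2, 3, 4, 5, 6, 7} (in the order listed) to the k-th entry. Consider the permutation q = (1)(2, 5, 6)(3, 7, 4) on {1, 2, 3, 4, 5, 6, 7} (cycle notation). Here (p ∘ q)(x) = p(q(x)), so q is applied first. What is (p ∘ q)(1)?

1

(p ∘ q)(1) = p(q(1)). q(1) = 1, then p(1) = 1. So (p ∘ q)(1) = 1.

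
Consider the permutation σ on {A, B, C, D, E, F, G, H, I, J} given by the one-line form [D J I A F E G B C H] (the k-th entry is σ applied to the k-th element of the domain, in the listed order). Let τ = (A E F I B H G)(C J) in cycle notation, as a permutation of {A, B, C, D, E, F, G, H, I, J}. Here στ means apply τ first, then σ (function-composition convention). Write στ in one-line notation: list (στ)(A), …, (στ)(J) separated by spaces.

(στ)(x) = σ(τ(x)). Computing each image: σ(τ(A)) = σ(E) = F, σ(τ(B)) = σ(H) = B, σ(τ(C)) = σ(J) = H, σ(τ(D)) = σ(D) = A, σ(τ(E)) = σ(F) = E, σ(τ(F)) = σ(I) = C, σ(τ(G)) = σ(A) = D, σ(τ(H)) = σ(G) = G, σ(τ(I)) = σ(B) = J, σ(τ(J)) = σ(C) = I.
Hence στ = [F B H A E C D G J I].

F B H A E C D G J I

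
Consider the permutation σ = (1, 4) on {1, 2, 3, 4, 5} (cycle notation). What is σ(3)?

3

3 does not appear in any cycle of σ, so it is a fixed point: σ(3) = 3.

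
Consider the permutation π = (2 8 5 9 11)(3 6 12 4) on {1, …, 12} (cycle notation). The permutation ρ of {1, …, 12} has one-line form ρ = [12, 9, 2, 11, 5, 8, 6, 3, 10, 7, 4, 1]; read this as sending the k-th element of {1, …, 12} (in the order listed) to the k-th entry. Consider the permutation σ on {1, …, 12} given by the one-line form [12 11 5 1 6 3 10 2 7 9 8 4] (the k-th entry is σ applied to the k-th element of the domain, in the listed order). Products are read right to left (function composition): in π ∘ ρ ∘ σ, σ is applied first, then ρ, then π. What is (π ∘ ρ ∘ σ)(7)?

7

(π ∘ ρ ∘ σ)(7) = π(ρ(σ(7))). σ(7) = 10, then ρ(10) = 7, then π(7) = 7, so the result is 7.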